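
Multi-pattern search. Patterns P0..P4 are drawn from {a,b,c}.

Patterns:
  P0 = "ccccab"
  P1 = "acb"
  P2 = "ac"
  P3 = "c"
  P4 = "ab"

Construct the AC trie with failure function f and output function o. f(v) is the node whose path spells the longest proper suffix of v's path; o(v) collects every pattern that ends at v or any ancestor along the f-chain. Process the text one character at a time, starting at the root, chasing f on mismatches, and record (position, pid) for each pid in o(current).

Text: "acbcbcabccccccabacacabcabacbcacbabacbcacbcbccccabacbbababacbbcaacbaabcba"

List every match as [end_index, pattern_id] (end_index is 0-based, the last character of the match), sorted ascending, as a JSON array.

Build automaton:
Trie nodes:
  n0 'ε': a→7 c→1
  n1 'c': c→2  ←P3
  n2 'cc': c→3
  n3 'ccc': c→4
  n4 'cccc': a→5
  n5 'cccca': b→6
  n6 'ccccab': ·  ←P0
  n7 'a': b→10 c→8
  n8 'ac': b→9  ←P2
  n9 'acb': ·  ←P1
  n10 'ab': ·  ←P4

BFS fail/out derivation:
  n1('c'): parent n0 fail=0; on 'c' 0 → fail=0;  out {3}∪∅={3}
  n7('a'): parent n0 fail=0; on 'a' 0 → fail=0;  out ∅∪∅=∅
  n2('cc'): parent n1 fail=0; on 'c' 0 → fail=1;  out ∅∪{3}={3}
  n8('ac'): parent n7 fail=0; on 'c' 0 → fail=1;  out {2}∪{3}={2,3}
  n10('ab'): parent n7 fail=0; on 'b' 0 → fail=0;  out {4}∪∅={4}
  n3('ccc'): parent n2 fail=1; on 'c' 1 → fail=2;  out ∅∪{3}={3}
  n9('acb'): parent n8 fail=1; on 'b' 1→0 → fail=0;  out {1}∪∅={1}
  n4('cccc'): parent n3 fail=2; on 'c' 2 → fail=3;  out ∅∪{3}={3}
  n5('cccca'): parent n4 fail=3; on 'a' 3→2→1→0 → fail=7;  out ∅∪∅=∅
  n6('ccccab'): parent n5 fail=7; on 'b' 7 → fail=10;  out {0}∪{4}={0,4}

Run:
i=0 'a': node 0→7
i=1 'c': node 7→8  → match P2@[0:1],P3@[1:1]
i=2 'b': node 8→9  → match P1@[0:2]
i=3 'c': node 9→1 (fail-walked)  → match P3@[3:3]
i=4 'b': node 1→0 (fail-walked)
i=5 'c': node 0→1  → match P3@[5:5]
i=6 'a': node 1→7 (fail-walked)
i=7 'b': node 7→10  → match P4@[6:7]
i=8 'c': node 10→1 (fail-walked)  → match P3@[8:8]
i=9 'c': node 1→2  → match P3@[9:9]
i=10 'c': node 2→3  → match P3@[10:10]
i=11 'c': node 3→4  → match P3@[11:11]
i=12 'c': node 4→4 (fail-walked)  → match P3@[12:12]
i=13 'c': node 4→4 (fail-walked)  → match P3@[13:13]
i=14 'a': node 4→5
i=15 'b': node 5→6  → match P0@[10:15],P4@[14:15]
i=16 'a': node 6→7 (fail-walked)
i=17 'c': node 7→8  → match P2@[16:17],P3@[17:17]
i=18 'a': node 8→7 (fail-walked)
i=19 'c': node 7→8  → match P2@[18:19],P3@[19:19]
i=20 'a': node 8→7 (fail-walked)
i=21 'b': node 7→10  → match P4@[20:21]
i=22 'c': node 10→1 (fail-walked)  → match P3@[22:22]
i=23 'a': node 1→7 (fail-walked)
i=24 'b': node 7→10  → match P4@[23:24]
i=25 'a': node 10→7 (fail-walked)
i=26 'c': node 7→8  → match P2@[25:26],P3@[26:26]
i=27 'b': node 8→9  → match P1@[25:27]
i=28 'c': node 9→1 (fail-walked)  → match P3@[28:28]
i=29 'a': node 1→7 (fail-walked)
i=30 'c': node 7→8  → match P2@[29:30],P3@[30:30]
i=31 'b': node 8→9  → match P1@[29:31]
i=32 'a': node 9→7 (fail-walked)
i=33 'b': node 7→10  → match P4@[32:33]
i=34 'a': node 10→7 (fail-walked)
i=35 'c': node 7→8  → match P2@[34:35],P3@[35:35]
i=36 'b': node 8→9  → match P1@[34:36]
i=37 'c': node 9→1 (fail-walked)  → match P3@[37:37]
i=38 'a': node 1→7 (fail-walked)
i=39 'c': node 7→8  → match P2@[38:39],P3@[39:39]
i=40 'b': node 8→9  → match P1@[38:40]
i=41 'c': node 9→1 (fail-walked)  → match P3@[41:41]
i=42 'b': node 1→0 (fail-walked)
i=43 'c': node 0→1  → match P3@[43:43]
i=44 'c': node 1→2  → match P3@[44:44]
i=45 'c': node 2→3  → match P3@[45:45]
i=46 'c': node 3→4  → match P3@[46:46]
i=47 'a': node 4→5
i=48 'b': node 5→6  → match P0@[43:48],P4@[47:48]
i=49 'a': node 6→7 (fail-walked)
i=50 'c': node 7→8  → match P2@[49:50],P3@[50:50]
i=51 'b': node 8→9  → match P1@[49:51]
i=52 'b': node 9→0 (fail-walked)
i=53 'a': node 0→7
i=54 'b': node 7→10  → match P4@[53:54]
i=55 'a': node 10→7 (fail-walked)
i=56 'b': node 7→10  → match P4@[55:56]
i=57 'a': node 10→7 (fail-walked)
i=58 'c': node 7→8  → match P2@[57:58],P3@[58:58]
i=59 'b': node 8→9  → match P1@[57:59]
i=60 'b': node 9→0 (fail-walked)
i=61 'c': node 0→1  → match P3@[61:61]
i=62 'a': node 1→7 (fail-walked)
i=63 'a': node 7→7 (fail-walked)
i=64 'c': node 7→8  → match P2@[63:64],P3@[64:64]
i=65 'b': node 8→9  → match P1@[63:65]
i=66 'a': node 9→7 (fail-walked)
i=67 'a': node 7→7 (fail-walked)
i=68 'b': node 7→10  → match P4@[67:68]
i=69 'c': node 10→1 (fail-walked)  → match P3@[69:69]
i=70 'b': node 1→0 (fail-walked)
i=71 'a': node 0→7

Result: [[1,2],[1,3],[2,1],[3,3],[5,3],[7,4],[8,3],[9,3],[10,3],[11,3],[12,3],[13,3],[15,0],[15,4],[17,2],[17,3],[19,2],[19,3],[21,4],[22,3],[24,4],[26,2],[26,3],[27,1],[28,3],[30,2],[30,3],[31,1],[33,4],[35,2],[35,3],[36,1],[37,3],[39,2],[39,3],[40,1],[41,3],[43,3],[44,3],[45,3],[46,3],[48,0],[48,4],[50,2],[50,3],[51,1],[54,4],[56,4],[58,2],[58,3],[59,1],[61,3],[64,2],[64,3],[65,1],[68,4],[69,3]]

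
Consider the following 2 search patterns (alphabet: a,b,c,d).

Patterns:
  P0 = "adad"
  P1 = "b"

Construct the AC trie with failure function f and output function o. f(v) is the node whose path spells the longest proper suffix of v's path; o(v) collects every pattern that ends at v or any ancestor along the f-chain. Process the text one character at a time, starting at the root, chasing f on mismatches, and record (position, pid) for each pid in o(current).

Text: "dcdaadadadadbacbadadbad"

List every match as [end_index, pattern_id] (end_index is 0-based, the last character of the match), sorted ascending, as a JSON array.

Build automaton:
Trie nodes:
  n0 'ε': a→1 b→5
  n1 'a': d→2
  n2 'ad': a→3
  n3 'ada': d→4
  n4 'adad': ·  [P0 ends]
  n5 'b': ·  [P1 ends]

BFS fail/out derivation:
  n1('a'): parent n0 fail=0; on 'a' 0 → fail=0;  out ∅∪∅=∅
  n5('b'): parent n0 fail=0; on 'b' 0 → fail=0;  out {1}∪∅={1}
  n2('ad'): parent n1 fail=0; on 'd' 0 → fail=0;  out ∅∪∅=∅
  n3('ada'): parent n2 fail=0; on 'a' 0 → fail=1;  out ∅∪∅=∅
  n4('adad'): parent n3 fail=1; on 'd' 1 → fail=2;  out {0}∪∅={0}

Run:
i=0 'd': node 0→0
i=1 'c': node 0→0
i=2 'd': node 0→0
i=3 'a': node 0→1
i=4 'a': node 1→1 (fail-walked)
i=5 'd': node 1→2
i=6 'a': node 2→3
i=7 'd': node 3→4  → match P0@[4:7]
i=8 'a': node 4→3 (fail-walked)
i=9 'd': node 3→4  → match P0@[6:9]
i=10 'a': node 4→3 (fail-walked)
i=11 'd': node 3→4  → match P0@[8:11]
i=12 'b': node 4→5 (fail-walked)  → match P1@[12:12]
i=13 'a': node 5→1 (fail-walked)
i=14 'c': node 1→0 (fail-walked)
i=15 'b': node 0→5  → match P1@[15:15]
i=16 'a': node 5→1 (fail-walked)
i=17 'd': node 1→2
i=18 'a': node 2→3
i=19 'd': node 3→4  → match P0@[16:19]
i=20 'b': node 4→5 (fail-walked)  → match P1@[20:20]
i=21 'a': node 5→1 (fail-walked)
i=22 'd': node 1→2

Matches: [[7,0],[9,0],[11,0],[12,1],[15,1],[19,0],[20,1]]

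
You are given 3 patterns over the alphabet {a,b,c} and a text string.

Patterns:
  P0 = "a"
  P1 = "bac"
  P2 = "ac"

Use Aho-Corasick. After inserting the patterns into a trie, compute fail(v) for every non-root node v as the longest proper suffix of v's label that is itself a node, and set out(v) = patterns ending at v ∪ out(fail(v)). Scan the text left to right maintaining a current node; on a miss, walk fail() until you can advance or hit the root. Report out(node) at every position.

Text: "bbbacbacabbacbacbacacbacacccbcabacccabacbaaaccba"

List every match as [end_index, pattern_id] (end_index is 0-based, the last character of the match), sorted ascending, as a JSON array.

Build automaton:
Trie nodes:
  0='ε' goto a→1 b→2
  1='a' goto c→5  ←P0
  2='b' goto a→3
  3='ba' goto c→4
  4='bac' goto ·  ←P1
  5='ac' goto ·  ←P2

BFS fail/out derivation:
  fail(1) 'a': from fail(0)=0 chase 'a': 0 ⇒ 0;  out={0}∪out(0)={0}
  fail(2) 'b': from fail(0)=0 chase 'b': 0 ⇒ 0;  out=∅∪out(0)=∅
  fail(3) 'ba': from fail(2)=0 chase 'a': 0 ⇒ 1;  out=∅∪out(1)={0}
  fail(5) 'ac': from fail(1)=0 chase 'c': 0 ⇒ 0;  out={2}∪out(0)={2}
  fail(4) 'bac': from fail(3)=1 chase 'c': 1 ⇒ 5;  out={1}∪out(5)={1,2}

Text stream:
[0] read 'b'  n0⇒n2
[1] read 'b'  n2⇒n2 (fail-walked)
[2] read 'b'  n2⇒n2 (fail-walked)
[3] read 'a'  n2⇒n3  ** P0@[3:3]
[4] read 'c'  n3⇒n4  ** P1@[2:4],P2@[3:4]
[5] read 'b'  n4⇒n2 (fail-walked)
[6] read 'a'  n2⇒n3  ** P0@[6:6]
[7] read 'c'  n3⇒n4  ** P1@[5:7],P2@[6:7]
[8] read 'a'  n4⇒n1 (fail-walked)  ** P0@[8:8]
[9] read 'b'  n1⇒n2 (fail-walked)
[10] read 'b'  n2⇒n2 (fail-walked)
[11] read 'a'  n2⇒n3  ** P0@[11:11]
[12] read 'c'  n3⇒n4  ** P1@[10:12],P2@[11:12]
[13] read 'b'  n4⇒n2 (fail-walked)
[14] read 'a'  n2⇒n3  ** P0@[14:14]
[15] read 'c'  n3⇒n4  ** P1@[13:15],P2@[14:15]
[16] read 'b'  n4⇒n2 (fail-walked)
[17] read 'a'  n2⇒n3  ** P0@[17:17]
[18] read 'c'  n3⇒n4  ** P1@[16:18],P2@[17:18]
[19] read 'a'  n4⇒n1 (fail-walked)  ** P0@[19:19]
[20] read 'c'  n1⇒n5  ** P2@[19:20]
[21] read 'b'  n5⇒n2 (fail-walked)
[22] read 'a'  n2⇒n3  ** P0@[22:22]
[23] read 'c'  n3⇒n4  ** P1@[21:23],P2@[22:23]
[24] read 'a'  n4⇒n1 (fail-walked)  ** P0@[24:24]
[25] read 'c'  n1⇒n5  ** P2@[24:25]
[26] read 'c'  n5⇒n0 (fail-walked)
[27] read 'c'  n0⇒n0
[28] read 'b'  n0⇒n2
[29] read 'c'  n2⇒n0 (fail-walked)
[30] read 'a'  n0⇒n1  ** P0@[30:30]
[31] read 'b'  n1⇒n2 (fail-walked)
[32] read 'a'  n2⇒n3  ** P0@[32:32]
[33] read 'c'  n3⇒n4  ** P1@[31:33],P2@[32:33]
[34] read 'c'  n4⇒n0 (fail-walked)
[35] read 'c'  n0⇒n0
[36] read 'a'  n0⇒n1  ** P0@[36:36]
[37] read 'b'  n1⇒n2 (fail-walked)
[38] read 'a'  n2⇒n3  ** P0@[38:38]
[39] read 'c'  n3⇒n4  ** P1@[37:39],P2@[38:39]
[40] read 'b'  n4⇒n2 (fail-walked)
[41] read 'a'  n2⇒n3  ** P0@[41:41]
[42] read 'a'  n3⇒n1 (fail-walked)  ** P0@[42:42]
[43] read 'a'  n1⇒n1 (fail-walked)  ** P0@[43:43]
[44] read 'c'  n1⇒n5  ** P2@[43:44]
[45] read 'c'  n5⇒n0 (fail-walked)
[46] read 'b'  n0⇒n2
[47] read 'a'  n2⇒n3  ** P0@[47:47]

Matches: [[3,0],[4,1],[4,2],[6,0],[7,1],[7,2],[8,0],[11,0],[12,1],[12,2],[14,0],[15,1],[15,2],[17,0],[18,1],[18,2],[19,0],[20,2],[22,0],[23,1],[23,2],[24,0],[25,2],[30,0],[32,0],[33,1],[33,2],[36,0],[38,0],[39,1],[39,2],[41,0],[42,0],[43,0],[44,2],[47,0]]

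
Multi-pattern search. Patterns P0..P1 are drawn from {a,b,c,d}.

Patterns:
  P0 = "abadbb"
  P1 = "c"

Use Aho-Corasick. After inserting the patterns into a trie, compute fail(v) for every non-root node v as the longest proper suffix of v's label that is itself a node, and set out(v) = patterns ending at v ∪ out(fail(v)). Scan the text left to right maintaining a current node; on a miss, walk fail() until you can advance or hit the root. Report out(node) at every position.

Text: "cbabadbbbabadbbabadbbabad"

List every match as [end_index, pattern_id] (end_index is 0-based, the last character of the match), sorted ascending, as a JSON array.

Construct AC machine:
Trie (insert patterns):
  n0 'ε': a→1 c→7
  n1 'a': b→2
  n2 'ab': a→3
  n3 'aba': d→4
  n4 'abad': b→5
  n5 'abadb': b→6
  n6 'abadbb': ·  [P0 ends]
  n7 'c': ·  [P1 ends]

BFS fail/out derivation:
  n1('a'): parent n0 fail=0; on 'a' 0 → fail=0;  out ∅∪∅=∅
  n7('c'): parent n0 fail=0; on 'c' 0 → fail=0;  out {1}∪∅={1}
  n2('ab'): parent n1 fail=0; on 'b' 0 → fail=0;  out ∅∪∅=∅
  n3('aba'): parent n2 fail=0; on 'a' 0 → fail=1;  out ∅∪∅=∅
  n4('abad'): parent n3 fail=1; on 'd' 1→0 → fail=0;  out ∅∪∅=∅
  n5('abadb'): parent n4 fail=0; on 'b' 0 → fail=0;  out ∅∪∅=∅
  n6('abadbb'): parent n5 fail=0; on 'b' 0 → fail=0;  out {0}∪∅={0}

Text stream:
pos 0 'c': at 7  emit P1@[0:0]
pos 1 'b': at 0 ·f
pos 2 'a': at 1
pos 3 'b': at 2
pos 4 'a': at 3
pos 5 'd': at 4
pos 6 'b': at 5
pos 7 'b': at 6  emit P0@[2:7]
pos 8 'b': at 0 ·f
pos 9 'a': at 1
pos 10 'b': at 2
pos 11 'a': at 3
pos 12 'd': at 4
pos 13 'b': at 5
pos 14 'b': at 6  emit P0@[9:14]
pos 15 'a': at 1 ·f
pos 16 'b': at 2
pos 17 'a': at 3
pos 18 'd': at 4
pos 19 'b': at 5
pos 20 'b': at 6  emit P0@[15:20]
pos 21 'a': at 1 ·f
pos 22 'b': at 2
pos 23 'a': at 3
pos 24 'd': at 4

All matches (sorted): [[0,1],[7,0],[14,0],[20,0]]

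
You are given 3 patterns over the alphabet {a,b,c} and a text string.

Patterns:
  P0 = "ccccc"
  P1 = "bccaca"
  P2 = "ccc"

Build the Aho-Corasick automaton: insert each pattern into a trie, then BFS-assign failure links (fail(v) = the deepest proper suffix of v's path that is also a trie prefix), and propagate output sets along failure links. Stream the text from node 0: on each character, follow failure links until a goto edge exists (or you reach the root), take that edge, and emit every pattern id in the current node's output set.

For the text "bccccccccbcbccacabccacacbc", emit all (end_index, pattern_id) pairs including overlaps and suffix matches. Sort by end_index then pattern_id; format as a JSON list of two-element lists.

Build:
Trie (insert patterns):
  0='ε' goto b→6 c→1
  1='c' goto c→2
  2='cc' goto c→3
  3='ccc' goto c→4  [P2 ends]
  4='cccc' goto c→5
  5='ccccc' goto ·  [P0 ends]
  6='b' goto c→7
  7='bc' goto c→8
  8='bcc' goto a→9
  9='bcca' goto c→10
  10='bccac' goto a→11
  11='bccaca' goto ·  [P1 ends]

Failure links (BFS by depth):
  n1('c'): parent n0 fail=0; on 'c' 0 → fail=0;  out ∅∪∅=∅
  n6('b'): parent n0 fail=0; on 'b' 0 → fail=0;  out ∅∪∅=∅
  n2('cc'): parent n1 fail=0; on 'c' 0 → fail=1;  out ∅∪∅=∅
  n7('bc'): parent n6 fail=0; on 'c' 0 → fail=1;  out ∅∪∅=∅
  n3('ccc'): parent n2 fail=1; on 'c' 1 → fail=2;  out {2}∪∅={2}
  n8('bcc'): parent n7 fail=1; on 'c' 1 → fail=2;  out ∅∪∅=∅
  n4('cccc'): parent n3 fail=2; on 'c' 2 → fail=3;  out ∅∪{2}={2}
  n9('bcca'): parent n8 fail=2; on 'a' 2→1→0 → fail=0;  out ∅∪∅=∅
  n5('ccccc'): parent n4 fail=3; on 'c' 3 → fail=4;  out {0}∪{2}={0,2}
  n10('bccac'): parent n9 fail=0; on 'c' 0 → fail=1;  out ∅∪∅=∅
  n11('bccaca'): parent n10 fail=1; on 'a' 1→0 → fail=0;  out {1}∪∅={1}

Run:
pos 0 'b': at 6
pos 1 'c': at 7
pos 2 'c': at 8
pos 3 'c': at 3 (fail-walked)  ** P2@[1:3]
pos 4 'c': at 4  ** P2@[2:4]
pos 5 'c': at 5  ** P0@[1:5],P2@[3:5]
pos 6 'c': at 5 (fail-walked)  ** P0@[2:6],P2@[4:6]
pos 7 'c': at 5 (fail-walked)  ** P0@[3:7],P2@[5:7]
pos 8 'c': at 5 (fail-walked)  ** P0@[4:8],P2@[6:8]
pos 9 'b': at 6 (fail-walked)
pos 10 'c': at 7
pos 11 'b': at 6 (fail-walked)
pos 12 'c': at 7
pos 13 'c': at 8
pos 14 'a': at 9
pos 15 'c': at 10
pos 16 'a': at 11  ** P1@[11:16]
pos 17 'b': at 6 (fail-walked)
pos 18 'c': at 7
pos 19 'c': at 8
pos 20 'a': at 9
pos 21 'c': at 10
pos 22 'a': at 11  ** P1@[17:22]
pos 23 'c': at 1 (fail-walked)
pos 24 'b': at 6 (fail-walked)
pos 25 'c': at 7

Result: [[3,2],[4,2],[5,0],[5,2],[6,0],[6,2],[7,0],[7,2],[8,0],[8,2],[16,1],[22,1]]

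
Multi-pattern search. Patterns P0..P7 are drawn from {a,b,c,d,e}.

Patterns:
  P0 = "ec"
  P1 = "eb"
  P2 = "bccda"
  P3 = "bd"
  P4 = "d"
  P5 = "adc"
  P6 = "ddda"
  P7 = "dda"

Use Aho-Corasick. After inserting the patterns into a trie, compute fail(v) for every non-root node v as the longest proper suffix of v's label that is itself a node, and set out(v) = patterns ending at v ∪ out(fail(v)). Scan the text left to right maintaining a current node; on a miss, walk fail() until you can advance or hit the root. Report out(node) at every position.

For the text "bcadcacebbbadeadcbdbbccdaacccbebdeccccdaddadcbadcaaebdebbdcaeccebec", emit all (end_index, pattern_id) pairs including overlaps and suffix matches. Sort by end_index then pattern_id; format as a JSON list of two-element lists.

Build automaton:
Trie (insert patterns):
  0='ε' goto a→11 b→4 d→10 e→1
  1='e' goto b→3 c→2
  2='ec' goto ·  ←P0
  3='eb' goto ·  ←P1
  4='b' goto c→5 d→9
  5='bc' goto c→6
  6='bcc' goto d→7
  7='bccd' goto a→8
  8='bccda' goto ·  ←P2
  9='bd' goto ·  ←P3
  10='d' goto d→14  ←P4
  11='a' goto d→12
  12='ad' goto c→13
  13='adc' goto ·  ←P5
  14='dd' goto a→17 d→15
  15='ddd' goto a→16
  16='ddda' goto ·  ←P6
  17='dda' goto ·  ←P7

Failure links (BFS by depth):
  fail(1) 'e': from fail(0)=0 chase 'e': 0 ⇒ 0;  out=∅∪out(0)=∅
  fail(4) 'b': from fail(0)=0 chase 'b': 0 ⇒ 0;  out=∅∪out(0)=∅
  fail(10) 'd': from fail(0)=0 chase 'd': 0 ⇒ 0;  out={4}∪out(0)={4}
  fail(11) 'a': from fail(0)=0 chase 'a': 0 ⇒ 0;  out=∅∪out(0)=∅
  fail(2) 'ec': from fail(1)=0 chase 'c': 0 ⇒ 0;  out={0}∪out(0)={0}
  fail(3) 'eb': from fail(1)=0 chase 'b': 0 ⇒ 4;  out={1}∪out(4)={1}
  fail(5) 'bc': from fail(4)=0 chase 'c': 0 ⇒ 0;  out=∅∪out(0)=∅
  fail(9) 'bd': from fail(4)=0 chase 'd': 0 ⇒ 10;  out={3}∪out(10)={3,4}
  fail(12) 'ad': from fail(11)=0 chase 'd': 0 ⇒ 10;  out=∅∪out(10)={4}
  fail(14) 'dd': from fail(10)=0 chase 'd': 0 ⇒ 10;  out=∅∪out(10)={4}
  fail(6) 'bcc': from fail(5)=0 chase 'c': 0 ⇒ 0;  out=∅∪out(0)=∅
  fail(13) 'adc': from fail(12)=10 chase 'c': 10→0 ⇒ 0;  out={5}∪out(0)={5}
  fail(15) 'ddd': from fail(14)=10 chase 'd': 10 ⇒ 14;  out=∅∪out(14)={4}
  fail(17) 'dda': from fail(14)=10 chase 'a': 10→0 ⇒ 11;  out={7}∪out(11)={7}
  fail(7) 'bccd': from fail(6)=0 chase 'd': 0 ⇒ 10;  out=∅∪out(10)={4}
  fail(16) 'ddda': from fail(15)=14 chase 'a': 14 ⇒ 17;  out={6}∪out(17)={6,7}
  fail(8) 'bccda': from fail(7)=10 chase 'a': 10→0 ⇒ 11;  out={2}∪out(11)={2}

Scan:
i=0 'b': node 0→4
i=1 'c': node 4→5
i=2 'a': node 5→11 (via fail)
i=3 'd': node 11→12  ** P4@[3:3]
i=4 'c': node 12→13  ** P5@[2:4]
i=5 'a': node 13→11 (via fail)
i=6 'c': node 11→0 (via fail)
i=7 'e': node 0→1
i=8 'b': node 1→3  ** P1@[7:8]
i=9 'b': node 3→4 (via fail)
i=10 'b': node 4→4 (via fail)
i=11 'a': node 4→11 (via fail)
i=12 'd': node 11→12  ** P4@[12:12]
i=13 'e': node 12→1 (via fail)
i=14 'a': node 1→11 (via fail)
i=15 'd': node 11→12  ** P4@[15:15]
i=16 'c': node 12→13  ** P5@[14:16]
i=17 'b': node 13→4 (via fail)
i=18 'd': node 4→9  ** P3@[17:18],P4@[18:18]
i=19 'b': node 9→4 (via fail)
i=20 'b': node 4→4 (via fail)
i=21 'c': node 4→5
i=22 'c': node 5→6
i=23 'd': node 6→7  ** P4@[23:23]
i=24 'a': node 7→8  ** P2@[20:24]
i=25 'a': node 8→11 (via fail)
i=26 'c': node 11→0 (via fail)
i=27 'c': node 0→0
i=28 'c': node 0→0
i=29 'b': node 0→4
i=30 'e': node 4→1 (via fail)
i=31 'b': node 1→3  ** P1@[30:31]
i=32 'd': node 3→9 (via fail)  ** P3@[31:32],P4@[32:32]
i=33 'e': node 9→1 (via fail)
i=34 'c': node 1→2  ** P0@[33:34]
i=35 'c': node 2→0 (via fail)
i=36 'c': node 0→0
i=37 'c': node 0→0
i=38 'd': node 0→10  ** P4@[38:38]
i=39 'a': node 10→11 (via fail)
i=40 'd': node 11→12  ** P4@[40:40]
i=41 'd': node 12→14 (via fail)  ** P4@[41:41]
i=42 'a': node 14→17  ** P7@[40:42]
i=43 'd': node 17→12 (via fail)  ** P4@[43:43]
i=44 'c': node 12→13  ** P5@[42:44]
i=45 'b': node 13→4 (via fail)
i=46 'a': node 4→11 (via fail)
i=47 'd': node 11→12  ** P4@[47:47]
i=48 'c': node 12→13  ** P5@[46:48]
i=49 'a': node 13→11 (via fail)
i=50 'a': node 11→11 (via fail)
i=51 'e': node 11→1 (via fail)
i=52 'b': node 1→3  ** P1@[51:52]
i=53 'd': node 3→9 (via fail)  ** P3@[52:53],P4@[53:53]
i=54 'e': node 9→1 (via fail)
i=55 'b': node 1→3  ** P1@[54:55]
i=56 'b': node 3→4 (via fail)
i=57 'd': node 4→9  ** P3@[56:57],P4@[57:57]
i=58 'c': node 9→0 (via fail)
i=59 'a': node 0→11
i=60 'e': node 11→1 (via fail)
i=61 'c': node 1→2  ** P0@[60:61]
i=62 'c': node 2→0 (via fail)
i=63 'e': node 0→1
i=64 'b': node 1→3  ** P1@[63:64]
i=65 'e': node 3→1 (via fail)
i=66 'c': node 1→2  ** P0@[65:66]

Matches: [[3,4],[4,5],[8,1],[12,4],[15,4],[16,5],[18,3],[18,4],[23,4],[24,2],[31,1],[32,3],[32,4],[34,0],[38,4],[40,4],[41,4],[42,7],[43,4],[44,5],[47,4],[48,5],[52,1],[53,3],[53,4],[55,1],[57,3],[57,4],[61,0],[64,1],[66,0]]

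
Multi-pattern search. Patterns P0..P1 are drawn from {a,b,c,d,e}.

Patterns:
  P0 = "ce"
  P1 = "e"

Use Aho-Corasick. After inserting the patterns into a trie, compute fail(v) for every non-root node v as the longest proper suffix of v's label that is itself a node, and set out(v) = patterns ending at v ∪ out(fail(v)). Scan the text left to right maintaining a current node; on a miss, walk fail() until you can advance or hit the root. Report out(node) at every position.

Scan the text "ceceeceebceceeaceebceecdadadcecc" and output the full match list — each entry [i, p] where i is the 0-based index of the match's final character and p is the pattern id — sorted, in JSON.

Build automaton:
Trie nodes:
  0='ε' goto c→1 e→3
  1='c' goto e→2
  2='ce' goto ·  ←P0
  3='e' goto ·  ←P1

Failure links (BFS by depth):
  n1('c'): parent n0 fail=0; on 'c' 0 → fail=0;  out ∅∪∅=∅
  n3('e'): parent n0 fail=0; on 'e' 0 → fail=0;  out {1}∪∅={1}
  n2('ce'): parent n1 fail=0; on 'e' 0 → fail=3;  out {0}∪{1}={0,1}

Scan:
[0] read 'c'  n0⇒n1
[1] read 'e'  n1⇒n2  → match P0@[0:1],P1@[1:1]
[2] read 'c'  n2⇒n1 (fail-walked)
[3] read 'e'  n1⇒n2  → match P0@[2:3],P1@[3:3]
[4] read 'e'  n2⇒n3 (fail-walked)  → match P1@[4:4]
[5] read 'c'  n3⇒n1 (fail-walked)
[6] read 'e'  n1⇒n2  → match P0@[5:6],P1@[6:6]
[7] read 'e'  n2⇒n3 (fail-walked)  → match P1@[7:7]
[8] read 'b'  n3⇒n0 (fail-walked)
[9] read 'c'  n0⇒n1
[10] read 'e'  n1⇒n2  → match P0@[9:10],P1@[10:10]
[11] read 'c'  n2⇒n1 (fail-walked)
[12] read 'e'  n1⇒n2  → match P0@[11:12],P1@[12:12]
[13] read 'e'  n2⇒n3 (fail-walked)  → match P1@[13:13]
[14] read 'a'  n3⇒n0 (fail-walked)
[15] read 'c'  n0⇒n1
[16] read 'e'  n1⇒n2  → match P0@[15:16],P1@[16:16]
[17] read 'e'  n2⇒n3 (fail-walked)  → match P1@[17:17]
[18] read 'b'  n3⇒n0 (fail-walked)
[19] read 'c'  n0⇒n1
[20] read 'e'  n1⇒n2  → match P0@[19:20],P1@[20:20]
[21] read 'e'  n2⇒n3 (fail-walked)  → match P1@[21:21]
[22] read 'c'  n3⇒n1 (fail-walked)
[23] read 'd'  n1⇒n0 (fail-walked)
[24] read 'a'  n0⇒n0
[25] read 'd'  n0⇒n0
[26] read 'a'  n0⇒n0
[27] read 'd'  n0⇒n0
[28] read 'c'  n0⇒n1
[29] read 'e'  n1⇒n2  → match P0@[28:29],P1@[29:29]
[30] read 'c'  n2⇒n1 (fail-walked)
[31] read 'c'  n1⇒n1 (fail-walked)

Result: [[1,0],[1,1],[3,0],[3,1],[4,1],[6,0],[6,1],[7,1],[10,0],[10,1],[12,0],[12,1],[13,1],[16,0],[16,1],[17,1],[20,0],[20,1],[21,1],[29,0],[29,1]]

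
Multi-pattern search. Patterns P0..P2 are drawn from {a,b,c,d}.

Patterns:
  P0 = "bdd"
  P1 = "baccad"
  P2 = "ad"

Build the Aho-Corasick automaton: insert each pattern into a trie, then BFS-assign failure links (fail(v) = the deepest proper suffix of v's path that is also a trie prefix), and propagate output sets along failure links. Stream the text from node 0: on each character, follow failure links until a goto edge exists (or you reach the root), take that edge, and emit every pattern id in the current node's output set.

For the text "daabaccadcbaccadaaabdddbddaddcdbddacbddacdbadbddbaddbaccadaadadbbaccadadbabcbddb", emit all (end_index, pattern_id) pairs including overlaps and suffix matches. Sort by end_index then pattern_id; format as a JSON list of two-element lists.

Construct AC machine:
Trie (insert patterns):
  n0 'ε': a→9 b→1
  n1 'b': a→4 d→2
  n2 'bd': d→3
  n3 'bdd': ·  ←P0
  n4 'ba': c→5
  n5 'bac': c→6
  n6 'bacc': a→7
  n7 'bacca': d→8
  n8 'baccad': ·  ←P1
  n9 'a': d→10
  n10 'ad': ·  ←P2

Failure links (BFS by depth):
  n1('b'): parent n0 fail=0; on 'b' 0 → fail=0;  out ∅∪∅=∅
  n9('a'): parent n0 fail=0; on 'a' 0 → fail=0;  out ∅∪∅=∅
  n2('bd'): parent n1 fail=0; on 'd' 0 → fail=0;  out ∅∪∅=∅
  n4('ba'): parent n1 fail=0; on 'a' 0 → fail=9;  out ∅∪∅=∅
  n10('ad'): parent n9 fail=0; on 'd' 0 → fail=0;  out {2}∪∅={2}
  n3('bdd'): parent n2 fail=0; on 'd' 0 → fail=0;  out {0}∪∅={0}
  n5('bac'): parent n4 fail=9; on 'c' 9→0 → fail=0;  out ∅∪∅=∅
  n6('bacc'): parent n5 fail=0; on 'c' 0 → fail=0;  out ∅∪∅=∅
  n7('bacca'): parent n6 fail=0; on 'a' 0 → fail=9;  out ∅∪∅=∅
  n8('baccad'): parent n7 fail=9; on 'd' 9 → fail=10;  out {1}∪{2}={1,2}

Run:
pos 0 'd': at 0
pos 1 'a': at 9
pos 2 'a': at 9 (fail-walked)
pos 3 'b': at 1 (fail-walked)
pos 4 'a': at 4
pos 5 'c': at 5
pos 6 'c': at 6
pos 7 'a': at 7
pos 8 'd': at 8  → match P1@[3:8],P2@[7:8]
pos 9 'c': at 0 (fail-walked)
pos 10 'b': at 1
pos 11 'a': at 4
pos 12 'c': at 5
pos 13 'c': at 6
pos 14 'a': at 7
pos 15 'd': at 8  → match P1@[10:15],P2@[14:15]
pos 16 'a': at 9 (fail-walked)
pos 17 'a': at 9 (fail-walked)
pos 18 'a': at 9 (fail-walked)
pos 19 'b': at 1 (fail-walked)
pos 20 'd': at 2
pos 21 'd': at 3  → match P0@[19:21]
pos 22 'd': at 0 (fail-walked)
pos 23 'b': at 1
pos 24 'd': at 2
pos 25 'd': at 3  → match P0@[23:25]
pos 26 'a': at 9 (fail-walked)
pos 27 'd': at 10  → match P2@[26:27]
pos 28 'd': at 0 (fail-walked)
pos 29 'c': at 0
pos 30 'd': at 0
pos 31 'b': at 1
pos 32 'd': at 2
pos 33 'd': at 3  → match P0@[31:33]
pos 34 'a': at 9 (fail-walked)
pos 35 'c': at 0 (fail-walked)
pos 36 'b': at 1
pos 37 'd': at 2
pos 38 'd': at 3  → match P0@[36:38]
pos 39 'a': at 9 (fail-walked)
pos 40 'c': at 0 (fail-walked)
pos 41 'd': at 0
pos 42 'b': at 1
pos 43 'a': at 4
pos 44 'd': at 10 (fail-walked)  → match P2@[43:44]
pos 45 'b': at 1 (fail-walked)
pos 46 'd': at 2
pos 47 'd': at 3  → match P0@[45:47]
pos 48 'b': at 1 (fail-walked)
pos 49 'a': at 4
pos 50 'd': at 10 (fail-walked)  → match P2@[49:50]
pos 51 'd': at 0 (fail-walked)
pos 52 'b': at 1
pos 53 'a': at 4
pos 54 'c': at 5
pos 55 'c': at 6
pos 56 'a': at 7
pos 57 'd': at 8  → match P1@[52:57],P2@[56:57]
pos 58 'a': at 9 (fail-walked)
pos 59 'a': at 9 (fail-walked)
pos 60 'd': at 10  → match P2@[59:60]
pos 61 'a': at 9 (fail-walked)
pos 62 'd': at 10  → match P2@[61:62]
pos 63 'b': at 1 (fail-walked)
pos 64 'b': at 1 (fail-walked)
pos 65 'a': at 4
pos 66 'c': at 5
pos 67 'c': at 6
pos 68 'a': at 7
pos 69 'd': at 8  → match P1@[64:69],P2@[68:69]
pos 70 'a': at 9 (fail-walked)
pos 71 'd': at 10  → match P2@[70:71]
pos 72 'b': at 1 (fail-walked)
pos 73 'a': at 4
pos 74 'b': at 1 (fail-walked)
pos 75 'c': at 0 (fail-walked)
pos 76 'b': at 1
pos 77 'd': at 2
pos 78 'd': at 3  → match P0@[76:78]
pos 79 'b': at 1 (fail-walked)

All matches (sorted): [[8,1],[8,2],[15,1],[15,2],[21,0],[25,0],[27,2],[33,0],[38,0],[44,2],[47,0],[50,2],[57,1],[57,2],[60,2],[62,2],[69,1],[69,2],[71,2],[78,0]]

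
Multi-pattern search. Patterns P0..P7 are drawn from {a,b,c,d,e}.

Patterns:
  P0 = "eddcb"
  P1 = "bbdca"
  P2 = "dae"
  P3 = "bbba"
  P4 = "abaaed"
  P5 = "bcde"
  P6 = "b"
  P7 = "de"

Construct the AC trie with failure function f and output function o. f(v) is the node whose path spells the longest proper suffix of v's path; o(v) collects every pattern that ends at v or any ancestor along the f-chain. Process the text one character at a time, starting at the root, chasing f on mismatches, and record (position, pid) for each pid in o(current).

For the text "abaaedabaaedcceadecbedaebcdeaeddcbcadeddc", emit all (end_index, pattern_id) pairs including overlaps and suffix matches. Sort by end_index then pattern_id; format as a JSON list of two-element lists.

Build automaton:
Trie nodes:
  n0 'ε': a→16 b→6 d→11 e→1
  n1 'e': d→2
  n2 'ed': d→3
  n3 'edd': c→4
  n4 'eddc': b→5
  n5 'eddcb': ·  ←P0
  n6 'b': b→7 c→22  ←P6
  n7 'bb': b→14 d→8
  n8 'bbd': c→9
  n9 'bbdc': a→10
  n10 'bbdca': ·  ←P1
  n11 'd': a→12 e→25
  n12 'da': e→13
  n13 'dae': ·  ←P2
  n14 'bbb': a→15
  n15 'bbba': ·  ←P3
  n16 'a': b→17
  n17 'ab': a→18
  n18 'aba': a→19
  n19 'abaa': e→20
  n20 'abaae': d→21
  n21 'abaaed': ·  ←P4
  n22 'bc': d→23
  n23 'bcd': e→24
  n24 'bcde': ·  ←P5
  n25 'de': ·  ←P7

BFS fail/out derivation:
  fail(1) 'e': from fail(0)=0 chase 'e': 0 ⇒ 0;  out=∅∪out(0)=∅
  fail(6) 'b': from fail(0)=0 chase 'b': 0 ⇒ 0;  out={6}∪out(0)={6}
  fail(11) 'd': from fail(0)=0 chase 'd': 0 ⇒ 0;  out=∅∪out(0)=∅
  fail(16) 'a': from fail(0)=0 chase 'a': 0 ⇒ 0;  out=∅∪out(0)=∅
  fail(2) 'ed': from fail(1)=0 chase 'd': 0 ⇒ 11;  out=∅∪out(11)=∅
  fail(7) 'bb': from fail(6)=0 chase 'b': 0 ⇒ 6;  out=∅∪out(6)={6}
  fail(12) 'da': from fail(11)=0 chase 'a': 0 ⇒ 16;  out=∅∪out(16)=∅
  fail(17) 'ab': from fail(16)=0 chase 'b': 0 ⇒ 6;  out=∅∪out(6)={6}
  fail(22) 'bc': from fail(6)=0 chase 'c': 0 ⇒ 0;  out=∅∪out(0)=∅
  fail(25) 'de': from fail(11)=0 chase 'e': 0 ⇒ 1;  out={7}∪out(1)={7}
  fail(3) 'edd': from fail(2)=11 chase 'd': 11→0 ⇒ 11;  out=∅∪out(11)=∅
  fail(8) 'bbd': from fail(7)=6 chase 'd': 6→0 ⇒ 11;  out=∅∪out(11)=∅
  fail(13) 'dae': from fail(12)=16 chase 'e': 16→0 ⇒ 1;  out={2}∪out(1)={2}
  fail(14) 'bbb': from fail(7)=6 chase 'b': 6 ⇒ 7;  out=∅∪out(7)={6}
  fail(18) 'aba': from fail(17)=6 chase 'a': 6→0 ⇒ 16;  out=∅∪out(16)=∅
  fail(23) 'bcd': from fail(22)=0 chase 'd': 0 ⇒ 11;  out=∅∪out(11)=∅
  fail(4) 'eddc': from fail(3)=11 chase 'c': 11→0 ⇒ 0;  out=∅∪out(0)=∅
  fail(9) 'bbdc': from fail(8)=11 chase 'c': 11→0 ⇒ 0;  out=∅∪out(0)=∅
  fail(15) 'bbba': from fail(14)=7 chase 'a': 7→6→0 ⇒ 16;  out={3}∪out(16)={3}
  fail(19) 'abaa': from fail(18)=16 chase 'a': 16→0 ⇒ 16;  out=∅∪out(16)=∅
  fail(24) 'bcde': from fail(23)=11 chase 'e': 11 ⇒ 25;  out={5}∪out(25)={5,7}
  fail(5) 'eddcb': from fail(4)=0 chase 'b': 0 ⇒ 6;  out={0}∪out(6)={0,6}
  fail(10) 'bbdca': from fail(9)=0 chase 'a': 0 ⇒ 16;  out={1}∪out(16)={1}
  fail(20) 'abaae': from fail(19)=16 chase 'e': 16→0 ⇒ 1;  out=∅∪out(1)=∅
  fail(21) 'abaaed': from fail(20)=1 chase 'd': 1 ⇒ 2;  out={4}∪out(2)={4}

Scan:
[0] read 'a'  n0⇒n16
[1] read 'b'  n16⇒n17  emit P6@[1:1]
[2] read 'a'  n17⇒n18
[3] read 'a'  n18⇒n19
[4] read 'e'  n19⇒n20
[5] read 'd'  n20⇒n21  emit P4@[0:5]
[6] read 'a'  n21⇒n12 ·f
[7] read 'b'  n12⇒n17 ·f  emit P6@[7:7]
[8] read 'a'  n17⇒n18
[9] read 'a'  n18⇒n19
[10] read 'e'  n19⇒n20
[11] read 'd'  n20⇒n21  emit P4@[6:11]
[12] read 'c'  n21⇒n0 ·f
[13] read 'c'  n0⇒n0
[14] read 'e'  n0⇒n1
[15] read 'a'  n1⇒n16 ·f
[16] read 'd'  n16⇒n11 ·f
[17] read 'e'  n11⇒n25  emit P7@[16:17]
[18] read 'c'  n25⇒n0 ·f
[19] read 'b'  n0⇒n6  emit P6@[19:19]
[20] read 'e'  n6⇒n1 ·f
[21] read 'd'  n1⇒n2
[22] read 'a'  n2⇒n12 ·f
[23] read 'e'  n12⇒n13  emit P2@[21:23]
[24] read 'b'  n13⇒n6 ·f  emit P6@[24:24]
[25] read 'c'  n6⇒n22
[26] read 'd'  n22⇒n23
[27] read 'e'  n23⇒n24  emit P5@[24:27],P7@[26:27]
[28] read 'a'  n24⇒n16 ·f
[29] read 'e'  n16⇒n1 ·f
[30] read 'd'  n1⇒n2
[31] read 'd'  n2⇒n3
[32] read 'c'  n3⇒n4
[33] read 'b'  n4⇒n5  emit P0@[29:33],P6@[33:33]
[34] read 'c'  n5⇒n22 ·f
[35] read 'a'  n22⇒n16 ·f
[36] read 'd'  n16⇒n11 ·f
[37] read 'e'  n11⇒n25  emit P7@[36:37]
[38] read 'd'  n25⇒n2 ·f
[39] read 'd'  n2⇒n3
[40] read 'c'  n3⇒n4

Result: [[1,6],[5,4],[7,6],[11,4],[17,7],[19,6],[23,2],[24,6],[27,5],[27,7],[33,0],[33,6],[37,7]]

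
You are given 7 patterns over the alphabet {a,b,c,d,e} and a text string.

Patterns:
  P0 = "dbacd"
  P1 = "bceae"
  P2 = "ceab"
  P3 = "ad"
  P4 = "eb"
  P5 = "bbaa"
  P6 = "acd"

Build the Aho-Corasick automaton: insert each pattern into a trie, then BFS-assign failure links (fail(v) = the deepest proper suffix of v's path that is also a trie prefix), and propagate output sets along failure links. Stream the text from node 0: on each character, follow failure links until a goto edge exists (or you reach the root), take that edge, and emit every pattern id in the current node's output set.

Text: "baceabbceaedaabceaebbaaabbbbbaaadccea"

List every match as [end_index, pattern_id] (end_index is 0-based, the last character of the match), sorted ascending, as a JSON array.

Build:
Trie (insert patterns):
  n0 'ε': a→15 b→6 c→11 d→1 e→17
  n1 'd': b→2
  n2 'db': a→3
  n3 'dba': c→4
  n4 'dbac': d→5
  n5 'dbacd': ·  ←P0
  n6 'b': b→19 c→7
  n7 'bc': e→8
  n8 'bce': a→9
  n9 'bcea': e→10
  n10 'bceae': ·  ←P1
  n11 'c': e→12
  n12 'ce': a→13
  n13 'cea': b→14
  n14 'ceab': ·  ←P2
  n15 'a': c→22 d→16
  n16 'ad': ·  ←P3
  n17 'e': b→18
  n18 'eb': ·  ←P4
  n19 'bb': a→20
  n20 'bba': a→21
  n21 'bbaa': ·  ←P5
  n22 'ac': d→23
  n23 'acd': ·  ←P6

Failure links (BFS by depth):
  n1('d'): parent n0 fail=0; on 'd' 0 → fail=0;  out ∅∪∅=∅
  n6('b'): parent n0 fail=0; on 'b' 0 → fail=0;  out ∅∪∅=∅
  n11('c'): parent n0 fail=0; on 'c' 0 → fail=0;  out ∅∪∅=∅
  n15('a'): parent n0 fail=0; on 'a' 0 → fail=0;  out ∅∪∅=∅
  n17('e'): parent n0 fail=0; on 'e' 0 → fail=0;  out ∅∪∅=∅
  n2('db'): parent n1 fail=0; on 'b' 0 → fail=6;  out ∅∪∅=∅
  n7('bc'): parent n6 fail=0; on 'c' 0 → fail=11;  out ∅∪∅=∅
  n12('ce'): parent n11 fail=0; on 'e' 0 → fail=17;  out ∅∪∅=∅
  n16('ad'): parent n15 fail=0; on 'd' 0 → fail=1;  out {3}∪∅={3}
  n18('eb'): parent n17 fail=0; on 'b' 0 → fail=6;  out {4}∪∅={4}
  n19('bb'): parent n6 fail=0; on 'b' 0 → fail=6;  out ∅∪∅=∅
  n22('ac'): parent n15 fail=0; on 'c' 0 → fail=11;  out ∅∪∅=∅
  n3('dba'): parent n2 fail=6; on 'a' 6→0 → fail=15;  out ∅∪∅=∅
  n8('bce'): parent n7 fail=11; on 'e' 11 → fail=12;  out ∅∪∅=∅
  n13('cea'): parent n12 fail=17; on 'a' 17→0 → fail=15;  out ∅∪∅=∅
  n20('bba'): parent n19 fail=6; on 'a' 6→0 → fail=15;  out ∅∪∅=∅
  n23('acd'): parent n22 fail=11; on 'd' 11→0 → fail=1;  out {6}∪∅={6}
  n4('dbac'): parent n3 fail=15; on 'c' 15 → fail=22;  out ∅∪∅=∅
  n9('bcea'): parent n8 fail=12; on 'a' 12 → fail=13;  out ∅∪∅=∅
  n14('ceab'): parent n13 fail=15; on 'b' 15→0 → fail=6;  out {2}∪∅={2}
  n21('bbaa'): parent n20 fail=15; on 'a' 15→0 → fail=15;  out {5}∪∅={5}
  n5('dbacd'): parent n4 fail=22; on 'd' 22 → fail=23;  out {0}∪{6}={0,6}
  n10('bceae'): parent n9 fail=13; on 'e' 13→15→0 → fail=17;  out {1}∪∅={1}

Run:
[0] read 'b'  n0⇒n6
[1] read 'a'  n6⇒n15 (via fail)
[2] read 'c'  n15⇒n22
[3] read 'e'  n22⇒n12 (via fail)
[4] read 'a'  n12⇒n13
[5] read 'b'  n13⇒n14  ** P2@[2:5]
[6] read 'b'  n14⇒n19 (via fail)
[7] read 'c'  n19⇒n7 (via fail)
[8] read 'e'  n7⇒n8
[9] read 'a'  n8⇒n9
[10] read 'e'  n9⇒n10  ** P1@[6:10]
[11] read 'd'  n10⇒n1 (via fail)
[12] read 'a'  n1⇒n15 (via fail)
[13] read 'a'  n15⇒n15 (via fail)
[14] read 'b'  n15⇒n6 (via fail)
[15] read 'c'  n6⇒n7
[16] read 'e'  n7⇒n8
[17] read 'a'  n8⇒n9
[18] read 'e'  n9⇒n10  ** P1@[14:18]
[19] read 'b'  n10⇒n18 (via fail)  ** P4@[18:19]
[20] read 'b'  n18⇒n19 (via fail)
[21] read 'a'  n19⇒n20
[22] read 'a'  n20⇒n21  ** P5@[19:22]
[23] read 'a'  n21⇒n15 (via fail)
[24] read 'b'  n15⇒n6 (via fail)
[25] read 'b'  n6⇒n19
[26] read 'b'  n19⇒n19 (via fail)
[27] read 'b'  n19⇒n19 (via fail)
[28] read 'b'  n19⇒n19 (via fail)
[29] read 'a'  n19⇒n20
[30] read 'a'  n20⇒n21  ** P5@[27:30]
[31] read 'a'  n21⇒n15 (via fail)
[32] read 'd'  n15⇒n16  ** P3@[31:32]
[33] read 'c'  n16⇒n11 (via fail)
[34] read 'c'  n11⇒n11 (via fail)
[35] read 'e'  n11⇒n12
[36] read 'a'  n12⇒n13

All matches (sorted): [[5,2],[10,1],[18,1],[19,4],[22,5],[30,5],[32,3]]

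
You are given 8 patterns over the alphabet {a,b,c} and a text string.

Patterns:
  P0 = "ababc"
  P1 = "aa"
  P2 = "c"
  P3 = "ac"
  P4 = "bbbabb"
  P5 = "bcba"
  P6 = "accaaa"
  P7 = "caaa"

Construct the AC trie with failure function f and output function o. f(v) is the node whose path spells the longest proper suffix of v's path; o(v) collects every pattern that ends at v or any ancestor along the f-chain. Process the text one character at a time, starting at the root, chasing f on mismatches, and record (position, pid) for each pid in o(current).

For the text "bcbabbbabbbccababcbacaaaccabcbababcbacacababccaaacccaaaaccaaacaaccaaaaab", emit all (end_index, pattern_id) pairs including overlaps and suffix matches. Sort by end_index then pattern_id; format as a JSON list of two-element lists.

Construct AC machine:
Trie nodes:
  0='ε' goto a→1 b→9 c→7
  1='a' goto a→6 b→2 c→8
  2='ab' goto a→3
  3='aba' goto b→4
  4='abab' goto c→5
  5='ababc' goto ·  ←P0
  6='aa' goto ·  ←P1
  7='c' goto a→22  ←P2
  8='ac' goto c→18  ←P3
  9='b' goto b→10 c→15
  10='bb' goto b→11
  11='bbb' goto a→12
  12='bbba' goto b→13
  13='bbbab' goto b→14
  14='bbbabb' goto ·  ←P4
  15='bc' goto b→16
  16='bcb' goto a→17
  17='bcba' goto ·  ←P5
  18='acc' goto a→19
  19='acca' goto a→20
  20='accaa' goto a→21
  21='accaaa' goto ·  ←P6
  22='ca' goto a→23
  23='caa' goto a→24
  24='caaa' goto ·  ←P7

Failure links (BFS by depth):
  fail(1) 'a': from fail(0)=0 chase 'a': 0 ⇒ 0;  out=∅∪out(0)=∅
  fail(7) 'c': from fail(0)=0 chase 'c': 0 ⇒ 0;  out={2}∪out(0)={2}
  fail(9) 'b': from fail(0)=0 chase 'b': 0 ⇒ 0;  out=∅∪out(0)=∅
  fail(2) 'ab': from fail(1)=0 chase 'b': 0 ⇒ 9;  out=∅∪out(9)=∅
  fail(6) 'aa': from fail(1)=0 chase 'a': 0 ⇒ 1;  out={1}∪out(1)={1}
  fail(8) 'ac': from fail(1)=0 chase 'c': 0 ⇒ 7;  out={3}∪out(7)={2,3}
  fail(10) 'bb': from fail(9)=0 chase 'b': 0 ⇒ 9;  out=∅∪out(9)=∅
  fail(15) 'bc': from fail(9)=0 chase 'c': 0 ⇒ 7;  out=∅∪out(7)={2}
  fail(22) 'ca': from fail(7)=0 chase 'a': 0 ⇒ 1;  out=∅∪out(1)=∅
  fail(3) 'aba': from fail(2)=9 chase 'a': 9→0 ⇒ 1;  out=∅∪out(1)=∅
  fail(11) 'bbb': from fail(10)=9 chase 'b': 9 ⇒ 10;  out=∅∪out(10)=∅
  fail(16) 'bcb': from fail(15)=7 chase 'b': 7→0 ⇒ 9;  out=∅∪out(9)=∅
  fail(18) 'acc': from fail(8)=7 chase 'c': 7→0 ⇒ 7;  out=∅∪out(7)={2}
  fail(23) 'caa': from fail(22)=1 chase 'a': 1 ⇒ 6;  out=∅∪out(6)={1}
  fail(4) 'abab': from fail(3)=1 chase 'b': 1 ⇒ 2;  out=∅∪out(2)=∅
  fail(12) 'bbba': from fail(11)=10 chase 'a': 10→9→0 ⇒ 1;  out=∅∪out(1)=∅
  fail(17) 'bcba': from fail(16)=9 chase 'a': 9→0 ⇒ 1;  out={5}∪out(1)={5}
  fail(19) 'acca': from fail(18)=7 chase 'a': 7 ⇒ 22;  out=∅∪out(22)=∅
  fail(24) 'caaa': from fail(23)=6 chase 'a': 6→1 ⇒ 6;  out={7}∪out(6)={1,7}
  fail(5) 'ababc': from fail(4)=2 chase 'c': 2→9 ⇒ 15;  out={0}∪out(15)={0,2}
  fail(13) 'bbbab': from fail(12)=1 chase 'b': 1 ⇒ 2;  out=∅∪out(2)=∅
  fail(20) 'accaa': from fail(19)=22 chase 'a': 22 ⇒ 23;  out=∅∪out(23)={1}
  fail(14) 'bbbabb': from fail(13)=2 chase 'b': 2→9 ⇒ 10;  out={4}∪out(10)={4}
  fail(21) 'accaaa': from fail(20)=23 chase 'a': 23 ⇒ 24;  out={6}∪out(24)={1,6,7}

Text stream:
i=0 'b': node 0→9
i=1 'c': node 9→15  ** P2@[1:1]
i=2 'b': node 15→16
i=3 'a': node 16→17  ** P5@[0:3]
i=4 'b': node 17→2 (fail-walked)
i=5 'b': node 2→10 (fail-walked)
i=6 'b': node 10→11
i=7 'a': node 11→12
i=8 'b': node 12→13
i=9 'b': node 13→14  ** P4@[4:9]
i=10 'b': node 14→11 (fail-walked)
i=11 'c': node 11→15 (fail-walked)  ** P2@[11:11]
i=12 'c': node 15→7 (fail-walked)  ** P2@[12:12]
i=13 'a': node 7→22
i=14 'b': node 22→2 (fail-walked)
i=15 'a': node 2→3
i=16 'b': node 3→4
i=17 'c': node 4→5  ** P0@[13:17],P2@[17:17]
i=18 'b': node 5→16 (fail-walked)
i=19 'a': node 16→17  ** P5@[16:19]
i=20 'c': node 17→8 (fail-walked)  ** P2@[20:20],P3@[19:20]
i=21 'a': node 8→22 (fail-walked)
i=22 'a': node 22→23  ** P1@[21:22]
i=23 'a': node 23→24  ** P1@[22:23],P7@[20:23]
i=24 'c': node 24→8 (fail-walked)  ** P2@[24:24],P3@[23:24]
i=25 'c': node 8→18  ** P2@[25:25]
i=26 'a': node 18→19
i=27 'b': node 19→2 (fail-walked)
i=28 'c': node 2→15 (fail-walked)  ** P2@[28:28]
i=29 'b': node 15→16
i=30 'a': node 16→17  ** P5@[27:30]
i=31 'b': node 17→2 (fail-walked)
i=32 'a': node 2→3
i=33 'b': node 3→4
i=34 'c': node 4→5  ** P0@[30:34],P2@[34:34]
i=35 'b': node 5→16 (fail-walked)
i=36 'a': node 16→17  ** P5@[33:36]
i=37 'c': node 17→8 (fail-walked)  ** P2@[37:37],P3@[36:37]
i=38 'a': node 8→22 (fail-walked)
i=39 'c': node 22→8 (fail-walked)  ** P2@[39:39],P3@[38:39]
i=40 'a': node 8→22 (fail-walked)
i=41 'b': node 22→2 (fail-walked)
i=42 'a': node 2→3
i=43 'b': node 3→4
i=44 'c': node 4→5  ** P0@[40:44],P2@[44:44]
i=45 'c': node 5→7 (fail-walked)  ** P2@[45:45]
i=46 'a': node 7→22
i=47 'a': node 22→23  ** P1@[46:47]
i=48 'a': node 23→24  ** P1@[47:48],P7@[45:48]
i=49 'c': node 24→8 (fail-walked)  ** P2@[49:49],P3@[48:49]
i=50 'c': node 8→18  ** P2@[50:50]
i=51 'c': node 18→7 (fail-walked)  ** P2@[51:51]
i=52 'a': node 7→22
i=53 'a': node 22→23  ** P1@[52:53]
i=54 'a': node 23→24  ** P1@[53:54],P7@[51:54]
i=55 'a': node 24→6 (fail-walked)  ** P1@[54:55]
i=56 'c': node 6→8 (fail-walked)  ** P2@[56:56],P3@[55:56]
i=57 'c': node 8→18  ** P2@[57:57]
i=58 'a': node 18→19
i=59 'a': node 19→20  ** P1@[58:59]
i=60 'a': node 20→21  ** P1@[59:60],P6@[55:60],P7@[57:60]
i=61 'c': node 21→8 (fail-walked)  ** P2@[61:61],P3@[60:61]
i=62 'a': node 8→22 (fail-walked)
i=63 'a': node 22→23  ** P1@[62:63]
i=64 'c': node 23→8 (fail-walked)  ** P2@[64:64],P3@[63:64]
i=65 'c': node 8→18  ** P2@[65:65]
i=66 'a': node 18→19
i=67 'a': node 19→20  ** P1@[66:67]
i=68 'a': node 20→21  ** P1@[67:68],P6@[63:68],P7@[65:68]
i=69 'a': node 21→6 (fail-walked)  ** P1@[68:69]
i=70 'a': node 6→6 (fail-walked)  ** P1@[69:70]
i=71 'b': node 6→2 (fail-walked)

All matches (sorted): [[1,2],[3,5],[9,4],[11,2],[12,2],[17,0],[17,2],[19,5],[20,2],[20,3],[22,1],[23,1],[23,7],[24,2],[24,3],[25,2],[28,2],[30,5],[34,0],[34,2],[36,5],[37,2],[37,3],[39,2],[39,3],[44,0],[44,2],[45,2],[47,1],[48,1],[48,7],[49,2],[49,3],[50,2],[51,2],[53,1],[54,1],[54,7],[55,1],[56,2],[56,3],[57,2],[59,1],[60,1],[60,6],[60,7],[61,2],[61,3],[63,1],[64,2],[64,3],[65,2],[67,1],[68,1],[68,6],[68,7],[69,1],[70,1]]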